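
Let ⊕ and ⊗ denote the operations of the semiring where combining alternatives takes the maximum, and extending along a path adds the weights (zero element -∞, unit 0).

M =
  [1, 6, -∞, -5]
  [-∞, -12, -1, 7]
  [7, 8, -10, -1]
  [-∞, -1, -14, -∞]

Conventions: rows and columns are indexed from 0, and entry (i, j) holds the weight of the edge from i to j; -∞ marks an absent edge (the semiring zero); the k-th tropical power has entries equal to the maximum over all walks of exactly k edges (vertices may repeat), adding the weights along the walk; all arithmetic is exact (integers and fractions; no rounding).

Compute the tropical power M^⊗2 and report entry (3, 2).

M^⊗2:
  [2, 7, 5, 13]
  [6, 7, -7, -2]
  [8, 13, 7, 15]
  [-7, -6, -2, 6]
Key observation: the optimum is the walk 3->1->2, with weight (-1) + (-1) = -2.
Optimal value attained by: walk 3->1->2.
Answer: (M^⊗2)[3][2] = -2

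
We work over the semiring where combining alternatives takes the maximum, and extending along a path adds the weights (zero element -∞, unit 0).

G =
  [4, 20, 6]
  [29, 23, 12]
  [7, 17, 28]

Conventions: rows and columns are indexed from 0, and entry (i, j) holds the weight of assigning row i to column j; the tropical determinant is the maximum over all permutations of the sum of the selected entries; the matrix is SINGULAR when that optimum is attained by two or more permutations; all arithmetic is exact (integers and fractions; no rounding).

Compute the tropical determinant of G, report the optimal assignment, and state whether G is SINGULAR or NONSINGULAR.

σ = (0, 1, 2): 4 + 23 + 28 = 55
σ = (0, 2, 1): 4 + 12 + 17 = 33
σ = (1, 0, 2): 20 + 29 + 28 = 77
σ = (1, 2, 0): 20 + 12 + 7 = 39
σ = (2, 0, 1): 6 + 29 + 17 = 52
σ = (2, 1, 0): 6 + 23 + 7 = 36
Optimal value attained by: σ = (1, 0, 2).
Answer: det⊕(G) = 77; verdict: NONSINGULAR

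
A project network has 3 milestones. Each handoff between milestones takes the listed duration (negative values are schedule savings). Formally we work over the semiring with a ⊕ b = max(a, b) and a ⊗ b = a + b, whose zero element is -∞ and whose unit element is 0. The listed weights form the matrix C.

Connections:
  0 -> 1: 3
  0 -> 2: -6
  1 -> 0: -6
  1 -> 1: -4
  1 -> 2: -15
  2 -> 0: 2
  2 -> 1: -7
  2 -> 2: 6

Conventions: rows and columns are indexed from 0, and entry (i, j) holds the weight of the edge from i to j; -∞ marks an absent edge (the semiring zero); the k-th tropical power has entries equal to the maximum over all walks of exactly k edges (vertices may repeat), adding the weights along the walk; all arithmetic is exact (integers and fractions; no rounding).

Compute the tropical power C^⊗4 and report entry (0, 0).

C^⊗2:
  [-3, -1, 0]
  [-10, -3, -9]
  [8, 5, 12]
C^⊗3:
  [2, 0, 6]
  [-7, -7, -3]
  [14, 11, 18]
C^⊗4:
  [8, 5, 12]
  [-1, -4, 3]
  [20, 17, 24]
Key observation: the optimum is the walk 0->2->2->2->0, with weight (-6) + 6 + 6 + 2 = 8.
Optimal value attained by: walk 0->2->2->2->0.
Answer: (C^⊗4)[0][0] = 8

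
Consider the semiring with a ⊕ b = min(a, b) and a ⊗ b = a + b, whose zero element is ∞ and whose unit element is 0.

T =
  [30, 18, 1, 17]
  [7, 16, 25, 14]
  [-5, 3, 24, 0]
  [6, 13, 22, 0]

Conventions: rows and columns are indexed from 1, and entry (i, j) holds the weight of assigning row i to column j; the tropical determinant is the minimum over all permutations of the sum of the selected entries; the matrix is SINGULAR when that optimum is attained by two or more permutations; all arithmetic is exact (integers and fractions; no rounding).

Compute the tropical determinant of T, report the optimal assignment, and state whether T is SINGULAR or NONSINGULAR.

σ = (1, 2, 3, 4): 30 + 16 + 24 + 0 = 70
σ = (1, 2, 4, 3): 30 + 16 + 0 + 22 = 68
σ = (1, 3, 2, 4): 30 + 25 + 3 + 0 = 58
σ = (1, 3, 4, 2): 30 + 25 + 0 + 13 = 68
σ = (1, 4, 2, 3): 30 + 14 + 3 + 22 = 69
σ = (1, 4, 3, 2): 30 + 14 + 24 + 13 = 81
σ = (2, 1, 3, 4): 18 + 7 + 24 + 0 = 49
σ = (2, 1, 4, 3): 18 + 7 + 0 + 22 = 47
σ = (2, 3, 1, 4): 18 + 25 + (-5) + 0 = 38
σ = (2, 3, 4, 1): 18 + 25 + 0 + 6 = 49
σ = (2, 4, 1, 3): 18 + 14 + (-5) + 22 = 49
σ = (2, 4, 3, 1): 18 + 14 + 24 + 6 = 62
σ = (3, 1, 2, 4): 1 + 7 + 3 + 0 = 11
σ = (3, 1, 4, 2): 1 + 7 + 0 + 13 = 21
σ = (3, 2, 1, 4): 1 + 16 + (-5) + 0 = 12
σ = (3, 2, 4, 1): 1 + 16 + 0 + 6 = 23
σ = (3, 4, 1, 2): 1 + 14 + (-5) + 13 = 23
σ = (3, 4, 2, 1): 1 + 14 + 3 + 6 = 24
σ = (4, 1, 2, 3): 17 + 7 + 3 + 22 = 49
σ = (4, 1, 3, 2): 17 + 7 + 24 + 13 = 61
σ = (4, 2, 1, 3): 17 + 16 + (-5) + 22 = 50
σ = (4, 2, 3, 1): 17 + 16 + 24 + 6 = 63
σ = (4, 3, 1, 2): 17 + 25 + (-5) + 13 = 50
σ = (4, 3, 2, 1): 17 + 25 + 3 + 6 = 51
Optimal value attained by: σ = (3, 1, 2, 4).
Answer: det⊕(T) = 11; verdict: NONSINGULAR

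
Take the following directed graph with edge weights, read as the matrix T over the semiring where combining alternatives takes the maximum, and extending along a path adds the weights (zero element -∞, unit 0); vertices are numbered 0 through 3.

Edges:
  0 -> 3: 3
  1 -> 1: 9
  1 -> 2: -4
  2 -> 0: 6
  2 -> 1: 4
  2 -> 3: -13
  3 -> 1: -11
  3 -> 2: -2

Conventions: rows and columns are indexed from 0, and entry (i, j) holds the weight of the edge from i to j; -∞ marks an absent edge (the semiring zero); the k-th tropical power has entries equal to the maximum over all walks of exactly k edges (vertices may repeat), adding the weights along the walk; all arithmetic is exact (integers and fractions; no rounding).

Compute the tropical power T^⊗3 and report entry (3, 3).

T^⊗2:
  [-∞, -8, 1, -∞]
  [2, 18, 5, -17]
  [-∞, 13, 0, 9]
  [4, 2, -15, -15]
T^⊗3:
  [7, 5, -12, -12]
  [11, 27, 14, 5]
  [6, 22, 9, -13]
  [-9, 11, -2, 7]
Key observation: the optimum is the walk 3->2->0->3, with weight (-2) + 6 + 3 = 7.
Optimal value attained by: walk 3->2->0->3.
Answer: (T^⊗3)[3][3] = 7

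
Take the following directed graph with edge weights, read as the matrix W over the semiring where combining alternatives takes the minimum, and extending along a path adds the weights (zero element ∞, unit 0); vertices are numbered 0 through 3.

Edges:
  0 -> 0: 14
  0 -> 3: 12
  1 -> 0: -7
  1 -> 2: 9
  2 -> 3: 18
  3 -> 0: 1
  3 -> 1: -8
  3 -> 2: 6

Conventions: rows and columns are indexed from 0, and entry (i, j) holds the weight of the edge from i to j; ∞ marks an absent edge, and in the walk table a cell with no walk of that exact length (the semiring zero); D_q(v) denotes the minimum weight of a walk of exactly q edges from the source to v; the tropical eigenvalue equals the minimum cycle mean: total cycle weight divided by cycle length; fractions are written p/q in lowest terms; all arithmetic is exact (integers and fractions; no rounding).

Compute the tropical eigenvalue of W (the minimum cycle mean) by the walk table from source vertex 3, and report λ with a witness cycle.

q=0: [∞, ∞, ∞, 0]
q=1: [1, -8, 6, ∞]
q=2: [-15, ∞, 1, 13]
q=3: [-1, 5, 19, -3]
q=4: [-2, -11, 3, 11]
Optimal cycle mean attained by: cycle 0->3->1->0, total 12 + (-8) + (-7), length 3.
Answer: λ = -1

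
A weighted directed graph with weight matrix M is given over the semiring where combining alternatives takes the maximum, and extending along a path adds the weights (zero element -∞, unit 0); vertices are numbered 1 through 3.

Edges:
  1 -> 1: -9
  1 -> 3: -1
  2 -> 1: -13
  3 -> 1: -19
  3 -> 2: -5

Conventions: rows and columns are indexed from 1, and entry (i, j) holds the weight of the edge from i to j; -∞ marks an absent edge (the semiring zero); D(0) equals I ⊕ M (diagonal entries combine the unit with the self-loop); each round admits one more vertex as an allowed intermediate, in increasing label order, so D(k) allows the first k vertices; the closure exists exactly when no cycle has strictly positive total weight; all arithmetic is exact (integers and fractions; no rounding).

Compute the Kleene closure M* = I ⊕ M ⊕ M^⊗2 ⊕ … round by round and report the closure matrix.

D(0):
  [0, -∞, -1]
  [-13, 0, -∞]
  [-19, -5, 0]
D(1):
  [0, -∞, -1]
  [-13, 0, -14]
  [-19, -5, 0]
D(2):
  [0, -∞, -1]
  [-13, 0, -14]
  [-18, -5, 0]
D(3):
  [0, -6, -1]
  [-13, 0, -14]
  [-18, -5, 0]
Answer: M* = [[0, -6, -1], [-13, 0, -14], [-18, -5, 0]]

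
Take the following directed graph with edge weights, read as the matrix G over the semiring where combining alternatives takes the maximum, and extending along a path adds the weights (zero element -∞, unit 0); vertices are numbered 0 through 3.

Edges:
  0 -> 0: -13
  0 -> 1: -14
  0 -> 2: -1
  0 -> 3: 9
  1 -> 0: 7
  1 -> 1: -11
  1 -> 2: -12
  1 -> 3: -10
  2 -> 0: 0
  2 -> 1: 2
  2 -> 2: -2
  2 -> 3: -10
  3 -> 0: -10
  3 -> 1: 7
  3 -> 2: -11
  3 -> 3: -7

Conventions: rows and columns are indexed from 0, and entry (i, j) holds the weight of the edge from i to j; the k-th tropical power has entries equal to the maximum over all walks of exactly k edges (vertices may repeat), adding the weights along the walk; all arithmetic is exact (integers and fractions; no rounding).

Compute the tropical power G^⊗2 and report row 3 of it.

G^⊗2:
  [-1, 16, -2, 2]
  [-4, -3, 6, 16]
  [9, 0, -1, 9]
  [14, 0, -5, -1]
Answer: row 3 of G^⊗2 = [14, 0, -5, -1]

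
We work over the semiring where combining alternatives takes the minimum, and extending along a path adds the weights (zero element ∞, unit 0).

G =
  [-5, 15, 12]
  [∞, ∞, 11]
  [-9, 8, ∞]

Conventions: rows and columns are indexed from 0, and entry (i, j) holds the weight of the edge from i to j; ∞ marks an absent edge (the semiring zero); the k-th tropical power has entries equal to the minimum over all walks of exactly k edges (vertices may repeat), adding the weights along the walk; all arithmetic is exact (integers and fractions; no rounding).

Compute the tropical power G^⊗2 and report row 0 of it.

G^⊗2:
  [-10, 10, 7]
  [2, 19, ∞]
  [-14, 6, 3]
Answer: row 0 of G^⊗2 = [-10, 10, 7]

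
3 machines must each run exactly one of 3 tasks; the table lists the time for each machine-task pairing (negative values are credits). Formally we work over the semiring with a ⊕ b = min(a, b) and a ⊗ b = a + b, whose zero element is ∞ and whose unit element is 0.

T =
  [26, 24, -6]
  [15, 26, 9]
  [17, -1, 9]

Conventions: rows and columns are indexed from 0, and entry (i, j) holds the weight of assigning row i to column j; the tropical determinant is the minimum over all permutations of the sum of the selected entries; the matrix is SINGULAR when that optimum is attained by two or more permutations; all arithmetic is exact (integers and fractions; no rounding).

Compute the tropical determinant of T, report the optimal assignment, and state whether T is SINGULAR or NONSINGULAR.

σ = (0, 1, 2): 26 + 26 + 9 = 61
σ = (0, 2, 1): 26 + 9 + (-1) = 34
σ = (1, 0, 2): 24 + 15 + 9 = 48
σ = (1, 2, 0): 24 + 9 + 17 = 50
σ = (2, 0, 1): (-6) + 15 + (-1) = 8
σ = (2, 1, 0): (-6) + 26 + 17 = 37
Optimal value attained by: σ = (2, 0, 1).
Answer: det⊕(T) = 8; verdict: NONSINGULAR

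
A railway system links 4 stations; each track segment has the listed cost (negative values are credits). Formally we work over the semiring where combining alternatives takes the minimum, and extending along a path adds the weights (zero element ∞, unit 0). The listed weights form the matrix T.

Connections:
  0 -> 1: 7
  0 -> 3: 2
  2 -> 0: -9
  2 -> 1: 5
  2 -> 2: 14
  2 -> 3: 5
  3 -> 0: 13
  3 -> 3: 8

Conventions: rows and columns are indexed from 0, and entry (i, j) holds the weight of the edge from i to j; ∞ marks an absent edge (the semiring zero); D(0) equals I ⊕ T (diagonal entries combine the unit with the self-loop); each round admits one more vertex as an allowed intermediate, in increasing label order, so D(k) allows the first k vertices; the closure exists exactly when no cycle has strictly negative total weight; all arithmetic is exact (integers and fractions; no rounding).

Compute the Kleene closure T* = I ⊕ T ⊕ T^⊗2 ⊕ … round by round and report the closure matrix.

D(0):
  [0, 7, ∞, 2]
  [∞, 0, ∞, ∞]
  [-9, 5, 0, 5]
  [13, ∞, ∞, 0]
D(1):
  [0, 7, ∞, 2]
  [∞, 0, ∞, ∞]
  [-9, -2, 0, -7]
  [13, 20, ∞, 0]
D(2):
  [0, 7, ∞, 2]
  [∞, 0, ∞, ∞]
  [-9, -2, 0, -7]
  [13, 20, ∞, 0]
D(3):
  [0, 7, ∞, 2]
  [∞, 0, ∞, ∞]
  [-9, -2, 0, -7]
  [13, 20, ∞, 0]
D(4):
  [0, 7, ∞, 2]
  [∞, 0, ∞, ∞]
  [-9, -2, 0, -7]
  [13, 20, ∞, 0]
Answer: T* = [[0, 7, ∞, 2], [∞, 0, ∞, ∞], [-9, -2, 0, -7], [13, 20, ∞, 0]]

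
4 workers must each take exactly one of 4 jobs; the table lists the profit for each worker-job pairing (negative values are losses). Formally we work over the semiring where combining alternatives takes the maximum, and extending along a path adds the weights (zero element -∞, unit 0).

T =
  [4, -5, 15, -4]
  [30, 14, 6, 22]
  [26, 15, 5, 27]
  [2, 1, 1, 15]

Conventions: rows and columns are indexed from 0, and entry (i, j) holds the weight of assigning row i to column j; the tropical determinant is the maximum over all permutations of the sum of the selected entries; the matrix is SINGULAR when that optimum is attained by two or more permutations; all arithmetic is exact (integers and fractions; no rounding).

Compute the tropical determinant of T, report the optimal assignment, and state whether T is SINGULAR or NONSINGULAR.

σ = (0, 1, 2, 3): 4 + 14 + 5 + 15 = 38
σ = (0, 1, 3, 2): 4 + 14 + 27 + 1 = 46
σ = (0, 2, 1, 3): 4 + 6 + 15 + 15 = 40
σ = (0, 2, 3, 1): 4 + 6 + 27 + 1 = 38
σ = (0, 3, 1, 2): 4 + 22 + 15 + 1 = 42
σ = (0, 3, 2, 1): 4 + 22 + 5 + 1 = 32
σ = (1, 0, 2, 3): (-5) + 30 + 5 + 15 = 45
σ = (1, 0, 3, 2): (-5) + 30 + 27 + 1 = 53
σ = (1, 2, 0, 3): (-5) + 6 + 26 + 15 = 42
σ = (1, 2, 3, 0): (-5) + 6 + 27 + 2 = 30
σ = (1, 3, 0, 2): (-5) + 22 + 26 + 1 = 44
σ = (1, 3, 2, 0): (-5) + 22 + 5 + 2 = 24
σ = (2, 0, 1, 3): 15 + 30 + 15 + 15 = 75
σ = (2, 0, 3, 1): 15 + 30 + 27 + 1 = 73
σ = (2, 1, 0, 3): 15 + 14 + 26 + 15 = 70
σ = (2, 1, 3, 0): 15 + 14 + 27 + 2 = 58
σ = (2, 3, 0, 1): 15 + 22 + 26 + 1 = 64
σ = (2, 3, 1, 0): 15 + 22 + 15 + 2 = 54
σ = (3, 0, 1, 2): (-4) + 30 + 15 + 1 = 42
σ = (3, 0, 2, 1): (-4) + 30 + 5 + 1 = 32
σ = (3, 1, 0, 2): (-4) + 14 + 26 + 1 = 37
σ = (3, 1, 2, 0): (-4) + 14 + 5 + 2 = 17
σ = (3, 2, 0, 1): (-4) + 6 + 26 + 1 = 29
σ = (3, 2, 1, 0): (-4) + 6 + 15 + 2 = 19
Optimal value attained by: σ = (2, 0, 1, 3).
Answer: det⊕(T) = 75; verdict: NONSINGULAR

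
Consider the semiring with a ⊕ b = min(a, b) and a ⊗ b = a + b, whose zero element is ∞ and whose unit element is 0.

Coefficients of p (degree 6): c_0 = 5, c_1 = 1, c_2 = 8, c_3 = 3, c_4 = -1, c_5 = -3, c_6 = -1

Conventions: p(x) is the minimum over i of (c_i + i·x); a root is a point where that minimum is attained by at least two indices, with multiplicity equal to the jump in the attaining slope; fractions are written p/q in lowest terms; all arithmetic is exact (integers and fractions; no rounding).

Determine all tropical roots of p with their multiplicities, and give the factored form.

hull edge (i=0, c=5) to (i=1, c=1): slope -4, span 1
hull edge (i=1, c=1) to (i=5, c=-3): slope -1, span 4
hull edge (i=5, c=-3) to (i=6, c=-1): slope 2, span 1
Factored form: p(x) = -1 ⊗ (x ⊕ (-2)) ⊗ (x ⊕ 1) ⊗ (x ⊕ 1) ⊗ (x ⊕ 1) ⊗ (x ⊕ 1) ⊗ (x ⊕ 4)
Answer: roots = -2 (mult 1), 1 (mult 4), 4 (mult 1)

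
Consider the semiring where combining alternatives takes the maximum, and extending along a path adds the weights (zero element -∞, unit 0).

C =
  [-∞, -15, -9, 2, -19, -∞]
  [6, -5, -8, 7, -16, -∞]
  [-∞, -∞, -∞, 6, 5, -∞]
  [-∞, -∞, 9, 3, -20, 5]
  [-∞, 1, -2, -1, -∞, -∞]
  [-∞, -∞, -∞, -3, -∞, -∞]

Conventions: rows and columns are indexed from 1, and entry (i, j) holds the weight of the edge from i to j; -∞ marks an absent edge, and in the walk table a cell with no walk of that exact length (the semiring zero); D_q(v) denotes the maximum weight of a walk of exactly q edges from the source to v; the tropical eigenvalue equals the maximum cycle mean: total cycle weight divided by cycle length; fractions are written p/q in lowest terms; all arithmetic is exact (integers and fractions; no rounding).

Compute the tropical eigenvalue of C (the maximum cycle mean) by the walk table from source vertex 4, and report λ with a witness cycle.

q=0: [-∞, -∞, -∞, 0, -∞, -∞]
q=1: [-∞, -∞, 9, 3, -20, 5]
q=2: [-∞, -19, 12, 15, 14, 8]
q=3: [-13, 15, 24, 18, 17, 20]
q=4: [21, 18, 27, 30, 29, 23]
q=5: [24, 30, 39, 33, 32, 35]
q=6: [36, 33, 42, 45, 44, 38]
Optimal cycle mean attained by: cycle 3->4->3, total 6 + 9, length 2.
Answer: λ = 15/2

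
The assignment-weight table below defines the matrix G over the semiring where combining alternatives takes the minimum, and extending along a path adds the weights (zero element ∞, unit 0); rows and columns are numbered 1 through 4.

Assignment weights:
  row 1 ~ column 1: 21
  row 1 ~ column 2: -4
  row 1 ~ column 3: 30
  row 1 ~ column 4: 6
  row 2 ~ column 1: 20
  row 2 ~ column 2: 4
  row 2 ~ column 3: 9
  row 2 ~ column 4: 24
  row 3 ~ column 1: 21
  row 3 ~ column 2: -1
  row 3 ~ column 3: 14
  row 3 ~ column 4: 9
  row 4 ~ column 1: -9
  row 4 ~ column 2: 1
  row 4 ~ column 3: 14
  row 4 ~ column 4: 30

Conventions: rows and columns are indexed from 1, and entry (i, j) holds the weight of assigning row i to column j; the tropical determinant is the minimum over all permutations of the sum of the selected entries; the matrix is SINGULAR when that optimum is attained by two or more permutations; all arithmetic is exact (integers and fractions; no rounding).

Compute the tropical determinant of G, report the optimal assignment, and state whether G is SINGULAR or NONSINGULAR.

σ = (1, 2, 3, 4): 21 + 4 + 14 + 30 = 69
σ = (1, 2, 4, 3): 21 + 4 + 9 + 14 = 48
σ = (1, 3, 2, 4): 21 + 9 + (-1) + 30 = 59
σ = (1, 3, 4, 2): 21 + 9 + 9 + 1 = 40
σ = (1, 4, 2, 3): 21 + 24 + (-1) + 14 = 58
σ = (1, 4, 3, 2): 21 + 24 + 14 + 1 = 60
σ = (2, 1, 3, 4): (-4) + 20 + 14 + 30 = 60
σ = (2, 1, 4, 3): (-4) + 20 + 9 + 14 = 39
σ = (2, 3, 1, 4): (-4) + 9 + 21 + 30 = 56
σ = (2, 3, 4, 1): (-4) + 9 + 9 + (-9) = 5
σ = (2, 4, 1, 3): (-4) + 24 + 21 + 14 = 55
σ = (2, 4, 3, 1): (-4) + 24 + 14 + (-9) = 25
σ = (3, 1, 2, 4): 30 + 20 + (-1) + 30 = 79
σ = (3, 1, 4, 2): 30 + 20 + 9 + 1 = 60
σ = (3, 2, 1, 4): 30 + 4 + 21 + 30 = 85
σ = (3, 2, 4, 1): 30 + 4 + 9 + (-9) = 34
σ = (3, 4, 1, 2): 30 + 24 + 21 + 1 = 76
σ = (3, 4, 2, 1): 30 + 24 + (-1) + (-9) = 44
σ = (4, 1, 2, 3): 6 + 20 + (-1) + 14 = 39
σ = (4, 1, 3, 2): 6 + 20 + 14 + 1 = 41
σ = (4, 2, 1, 3): 6 + 4 + 21 + 14 = 45
σ = (4, 2, 3, 1): 6 + 4 + 14 + (-9) = 15
σ = (4, 3, 1, 2): 6 + 9 + 21 + 1 = 37
σ = (4, 3, 2, 1): 6 + 9 + (-1) + (-9) = 5
Optimal value attained by: σ = (2, 3, 4, 1).
Answer: det⊕(G) = 5; verdict: SINGULAR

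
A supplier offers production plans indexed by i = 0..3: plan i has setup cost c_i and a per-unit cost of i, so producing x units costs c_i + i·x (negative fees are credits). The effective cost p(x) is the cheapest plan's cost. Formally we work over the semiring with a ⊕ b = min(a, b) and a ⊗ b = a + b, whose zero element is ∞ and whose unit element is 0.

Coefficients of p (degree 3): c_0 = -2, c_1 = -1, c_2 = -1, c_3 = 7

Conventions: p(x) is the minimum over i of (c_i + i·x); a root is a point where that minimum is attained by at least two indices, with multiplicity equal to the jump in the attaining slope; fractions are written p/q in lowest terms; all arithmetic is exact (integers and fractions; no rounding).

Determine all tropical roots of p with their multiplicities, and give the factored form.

hull edge (i=0, c=-2) to (i=2, c=-1): slope 1/2, span 2
hull edge (i=2, c=-1) to (i=3, c=7): slope 8, span 1
Factored form: p(x) = 7 ⊗ (x ⊕ (-8)) ⊗ (x ⊕ (-1/2)) ⊗ (x ⊕ (-1/2))
Answer: roots = -8 (mult 1), -1/2 (mult 2)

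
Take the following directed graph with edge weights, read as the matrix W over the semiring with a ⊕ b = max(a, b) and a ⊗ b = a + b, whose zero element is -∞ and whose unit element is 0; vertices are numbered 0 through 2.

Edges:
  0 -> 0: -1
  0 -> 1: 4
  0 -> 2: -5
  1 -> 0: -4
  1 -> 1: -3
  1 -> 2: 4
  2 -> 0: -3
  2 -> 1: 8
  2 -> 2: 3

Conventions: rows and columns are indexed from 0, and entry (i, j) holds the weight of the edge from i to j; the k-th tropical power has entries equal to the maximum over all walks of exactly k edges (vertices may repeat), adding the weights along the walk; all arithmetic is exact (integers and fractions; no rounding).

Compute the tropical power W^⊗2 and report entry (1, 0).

W^⊗2:
  [0, 3, 8]
  [1, 12, 7]
  [4, 11, 12]
Key observation: the optimum is the walk 1->2->0, with weight 4 + (-3) = 1.
Optimal value attained by: walk 1->2->0.
Answer: (W^⊗2)[1][0] = 1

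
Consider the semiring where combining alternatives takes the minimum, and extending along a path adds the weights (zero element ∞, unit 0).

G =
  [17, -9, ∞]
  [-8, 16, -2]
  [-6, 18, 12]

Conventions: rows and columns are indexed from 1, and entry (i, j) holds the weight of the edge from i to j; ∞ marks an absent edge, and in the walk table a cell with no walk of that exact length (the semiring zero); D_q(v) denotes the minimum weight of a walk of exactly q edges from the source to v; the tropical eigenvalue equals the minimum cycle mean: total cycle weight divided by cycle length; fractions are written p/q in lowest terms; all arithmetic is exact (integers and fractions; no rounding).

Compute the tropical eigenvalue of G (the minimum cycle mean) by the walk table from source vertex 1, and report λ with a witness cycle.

q=0: [0, ∞, ∞]
q=1: [17, -9, ∞]
q=2: [-17, 7, -11]
q=3: [-17, -26, 1]
Optimal cycle mean attained by: cycle 1->2->1, total (-9) + (-8), length 2.
Answer: λ = -17/2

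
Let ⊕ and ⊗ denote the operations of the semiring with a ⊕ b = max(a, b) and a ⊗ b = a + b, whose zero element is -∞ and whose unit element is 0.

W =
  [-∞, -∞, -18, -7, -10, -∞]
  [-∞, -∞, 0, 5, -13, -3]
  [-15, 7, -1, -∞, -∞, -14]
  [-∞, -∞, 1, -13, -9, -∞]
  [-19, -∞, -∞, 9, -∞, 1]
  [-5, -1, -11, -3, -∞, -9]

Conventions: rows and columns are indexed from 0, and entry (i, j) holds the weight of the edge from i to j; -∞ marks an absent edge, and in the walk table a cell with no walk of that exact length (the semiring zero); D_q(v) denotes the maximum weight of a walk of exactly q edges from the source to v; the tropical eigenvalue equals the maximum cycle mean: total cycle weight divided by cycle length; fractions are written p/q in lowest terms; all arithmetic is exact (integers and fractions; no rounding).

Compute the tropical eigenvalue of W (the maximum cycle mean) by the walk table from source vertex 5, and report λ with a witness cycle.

q=0: [-∞, -∞, -∞, -∞, -∞, 0]
q=1: [-5, -1, -11, -3, -∞, -9]
q=2: [-14, -4, -1, 4, -12, -4]
q=3: [-9, 6, 5, 1, -5, -7]
q=4: [-10, 12, 6, 11, -7, 3]
q=5: [-2, 13, 12, 17, 2, 9]
q=6: [4, 19, 18, 18, 8, 10]
Optimal cycle mean attained by: cycle 1->3->2->1, total 5 + 1 + 7, length 3.
Answer: λ = 13/3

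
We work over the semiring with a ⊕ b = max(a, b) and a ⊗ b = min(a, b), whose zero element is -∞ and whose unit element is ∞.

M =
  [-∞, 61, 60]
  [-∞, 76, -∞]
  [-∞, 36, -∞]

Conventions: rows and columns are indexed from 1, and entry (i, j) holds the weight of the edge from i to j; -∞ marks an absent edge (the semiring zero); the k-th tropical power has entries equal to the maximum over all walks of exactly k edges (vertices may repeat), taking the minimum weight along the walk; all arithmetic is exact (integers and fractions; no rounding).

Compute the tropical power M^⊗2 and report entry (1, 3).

M^⊗2:
  [-∞, 61, -∞]
  [-∞, 76, -∞]
  [-∞, 36, -∞]
Key observation: no walk of exactly 2 edges connects these vertices, so the entry is the semiring zero.
Answer: (M^⊗2)[1][3] = -∞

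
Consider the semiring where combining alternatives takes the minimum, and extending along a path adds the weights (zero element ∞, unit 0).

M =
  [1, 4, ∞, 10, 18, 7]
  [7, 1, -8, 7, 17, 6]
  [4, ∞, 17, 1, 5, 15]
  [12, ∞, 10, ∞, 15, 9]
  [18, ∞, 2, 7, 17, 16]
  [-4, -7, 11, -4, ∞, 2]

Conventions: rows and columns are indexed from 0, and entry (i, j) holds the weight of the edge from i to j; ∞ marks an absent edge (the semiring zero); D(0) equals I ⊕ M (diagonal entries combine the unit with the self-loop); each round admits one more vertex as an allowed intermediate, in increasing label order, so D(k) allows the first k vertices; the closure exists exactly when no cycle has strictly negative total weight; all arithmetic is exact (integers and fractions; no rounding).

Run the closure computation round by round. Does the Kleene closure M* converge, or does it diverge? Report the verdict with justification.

D(0):
  [0, 4, ∞, 10, 18, 7]
  [7, 0, -8, 7, 17, 6]
  [4, ∞, 0, 1, 5, 15]
  [12, ∞, 10, 0, 15, 9]
  [18, ∞, 2, 7, 0, 16]
  [-4, -7, 11, -4, ∞, 0]
D(1):
  [0, 4, ∞, 10, 18, 7]
  [7, 0, -8, 7, 17, 6]
  [4, 8, 0, 1, 5, 11]
  [12, 16, 10, 0, 15, 9]
  [18, 22, 2, 7, 0, 16]
  [-4, -7, 11, -4, 14, 0]
Detection: at round 2, diagonal entry (5, 5) turns strictly negative.
Key observation: the cycle 5->1->5 has total weight (-7) + 6, which is strictly negative.
Answer: DIVERGES — negative cycle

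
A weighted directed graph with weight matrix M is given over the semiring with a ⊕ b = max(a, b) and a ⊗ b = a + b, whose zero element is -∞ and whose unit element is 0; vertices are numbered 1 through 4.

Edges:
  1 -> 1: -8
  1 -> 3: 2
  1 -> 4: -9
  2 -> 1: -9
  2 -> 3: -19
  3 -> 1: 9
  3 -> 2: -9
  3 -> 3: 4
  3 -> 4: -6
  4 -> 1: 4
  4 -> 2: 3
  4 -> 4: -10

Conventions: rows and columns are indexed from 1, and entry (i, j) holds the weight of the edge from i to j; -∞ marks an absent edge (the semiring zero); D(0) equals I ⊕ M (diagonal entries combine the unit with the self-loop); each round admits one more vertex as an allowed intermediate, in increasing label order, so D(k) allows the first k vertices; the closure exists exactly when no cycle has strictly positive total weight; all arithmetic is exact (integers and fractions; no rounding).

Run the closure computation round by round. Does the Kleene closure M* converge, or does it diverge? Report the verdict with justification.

Detection: at round 0, diagonal entry (3, 3) turns strictly positive.
Key observation: the cycle 3->3 has total weight 4, which is strictly positive.
Answer: DIVERGES — positive cycle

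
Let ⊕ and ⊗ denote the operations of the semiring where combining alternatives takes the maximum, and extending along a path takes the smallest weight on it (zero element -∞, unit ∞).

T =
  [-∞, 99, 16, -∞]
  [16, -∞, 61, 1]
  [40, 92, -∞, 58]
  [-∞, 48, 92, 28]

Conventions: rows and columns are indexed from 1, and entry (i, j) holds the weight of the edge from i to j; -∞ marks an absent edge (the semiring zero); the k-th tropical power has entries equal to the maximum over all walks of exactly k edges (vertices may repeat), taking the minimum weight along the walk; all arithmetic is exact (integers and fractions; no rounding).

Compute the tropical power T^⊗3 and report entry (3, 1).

T^⊗2:
  [16, 16, 61, 16]
  [40, 61, 16, 58]
  [16, 48, 61, 28]
  [40, 92, 48, 58]
T^⊗3:
  [40, 61, 16, 58]
  [16, 48, 61, 28]
  [40, 61, 48, 58]
  [40, 48, 61, 48]
Key observation: the optimum is the walk 3->2->3->1, with weight 92 min 61 min 40 = 40.
Optimal value attained by: walk 3->2->3->1.
Answer: (T^⊗3)[3][1] = 40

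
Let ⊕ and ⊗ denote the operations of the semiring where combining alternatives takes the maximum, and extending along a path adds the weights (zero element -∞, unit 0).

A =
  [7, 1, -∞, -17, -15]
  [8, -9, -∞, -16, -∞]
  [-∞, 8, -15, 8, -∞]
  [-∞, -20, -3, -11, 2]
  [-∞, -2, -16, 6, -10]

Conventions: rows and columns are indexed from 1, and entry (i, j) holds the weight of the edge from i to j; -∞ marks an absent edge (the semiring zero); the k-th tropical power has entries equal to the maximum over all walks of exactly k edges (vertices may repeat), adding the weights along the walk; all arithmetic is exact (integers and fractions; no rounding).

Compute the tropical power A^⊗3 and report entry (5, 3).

A^⊗2:
  [14, 8, -20, -9, -8]
  [15, 9, -19, -9, -7]
  [16, -1, 5, -3, 10]
  [-12, 5, -14, 8, -8]
  [6, -8, 3, -4, 8]
A^⊗3:
  [21, 15, -12, -2, -1]
  [22, 16, -12, -1, 0]
  [23, 17, -6, 16, 1]
  [13, -4, 5, -2, 10]
  [13, 11, -7, 14, -2]
Key observation: the optimum is the walk 5->5->4->3, with weight (-10) + 6 + (-3) = -7.
Optimal value attained by: walk 5->5->4->3.
Answer: (A^⊗3)[5][3] = -7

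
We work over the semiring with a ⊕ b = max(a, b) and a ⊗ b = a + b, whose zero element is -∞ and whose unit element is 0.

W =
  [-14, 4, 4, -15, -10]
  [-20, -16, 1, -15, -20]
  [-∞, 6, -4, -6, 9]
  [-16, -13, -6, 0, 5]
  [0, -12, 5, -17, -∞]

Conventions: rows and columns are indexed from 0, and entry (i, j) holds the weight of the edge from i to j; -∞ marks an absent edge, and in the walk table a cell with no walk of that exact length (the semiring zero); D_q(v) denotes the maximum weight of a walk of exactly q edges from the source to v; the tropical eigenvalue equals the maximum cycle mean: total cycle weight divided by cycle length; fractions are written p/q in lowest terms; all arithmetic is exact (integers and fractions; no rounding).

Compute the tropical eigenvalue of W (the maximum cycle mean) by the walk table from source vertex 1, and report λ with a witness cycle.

q=0: [-∞, 0, -∞, -∞, -∞]
q=1: [-20, -16, 1, -15, -20]
q=2: [-20, 7, -3, -5, 10]
q=3: [10, 3, 15, -5, 6]
q=4: [6, 21, 14, 9, 24]
q=5: [24, 20, 29, 9, 23]
Optimal cycle mean attained by: cycle 2->4->2, total 9 + 5, length 2.
Answer: λ = 7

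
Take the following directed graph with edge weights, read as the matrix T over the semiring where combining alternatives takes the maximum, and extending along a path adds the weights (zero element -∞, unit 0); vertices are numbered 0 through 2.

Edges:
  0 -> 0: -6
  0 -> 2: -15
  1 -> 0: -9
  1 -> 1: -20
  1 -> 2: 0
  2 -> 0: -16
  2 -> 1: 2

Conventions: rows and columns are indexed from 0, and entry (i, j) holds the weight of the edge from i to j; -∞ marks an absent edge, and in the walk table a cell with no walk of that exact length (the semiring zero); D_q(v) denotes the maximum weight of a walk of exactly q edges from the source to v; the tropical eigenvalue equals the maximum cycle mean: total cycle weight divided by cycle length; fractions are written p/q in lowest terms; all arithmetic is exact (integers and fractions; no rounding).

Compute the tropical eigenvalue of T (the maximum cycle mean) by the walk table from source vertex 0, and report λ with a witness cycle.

q=0: [0, -∞, -∞]
q=1: [-6, -∞, -15]
q=2: [-12, -13, -21]
q=3: [-18, -19, -13]
Optimal cycle mean attained by: cycle 1->2->1, total 0 + 2, length 2.
Answer: λ = 1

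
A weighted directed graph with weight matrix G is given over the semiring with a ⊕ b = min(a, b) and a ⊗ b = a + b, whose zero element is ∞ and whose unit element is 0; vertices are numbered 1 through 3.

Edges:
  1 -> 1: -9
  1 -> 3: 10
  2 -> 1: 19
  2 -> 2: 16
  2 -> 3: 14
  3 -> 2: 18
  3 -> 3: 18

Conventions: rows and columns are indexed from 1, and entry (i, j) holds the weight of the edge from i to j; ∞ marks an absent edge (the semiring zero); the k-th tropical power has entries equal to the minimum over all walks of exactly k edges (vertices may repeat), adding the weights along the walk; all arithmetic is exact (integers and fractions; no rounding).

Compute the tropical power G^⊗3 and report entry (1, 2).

G^⊗2:
  [-18, 28, 1]
  [10, 32, 29]
  [37, 34, 32]
G^⊗3:
  [-27, 19, -8]
  [1, 47, 20]
  [28, 50, 47]
Key observation: the optimum is the walk 1->1->3->2, with weight (-9) + 10 + 18 = 19.
Optimal value attained by: walk 1->1->3->2.
Answer: (G^⊗3)[1][2] = 19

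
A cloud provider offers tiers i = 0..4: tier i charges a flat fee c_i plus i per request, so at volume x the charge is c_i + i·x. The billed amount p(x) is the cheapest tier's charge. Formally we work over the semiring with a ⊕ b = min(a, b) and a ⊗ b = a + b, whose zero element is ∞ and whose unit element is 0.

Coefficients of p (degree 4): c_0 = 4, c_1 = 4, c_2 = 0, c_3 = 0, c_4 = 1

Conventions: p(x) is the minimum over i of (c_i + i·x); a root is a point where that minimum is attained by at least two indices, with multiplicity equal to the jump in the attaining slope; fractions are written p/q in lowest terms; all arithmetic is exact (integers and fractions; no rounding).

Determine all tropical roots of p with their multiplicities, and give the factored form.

hull edge (i=0, c=4) to (i=2, c=0): slope -2, span 2
hull edge (i=2, c=0) to (i=3, c=0): slope 0, span 1
hull edge (i=3, c=0) to (i=4, c=1): slope 1, span 1
Factored form: p(x) = 1 ⊗ (x ⊕ (-1)) ⊗ (x ⊕ 0) ⊗ (x ⊕ 2) ⊗ (x ⊕ 2)
Answer: roots = -1 (mult 1), 0 (mult 1), 2 (mult 2)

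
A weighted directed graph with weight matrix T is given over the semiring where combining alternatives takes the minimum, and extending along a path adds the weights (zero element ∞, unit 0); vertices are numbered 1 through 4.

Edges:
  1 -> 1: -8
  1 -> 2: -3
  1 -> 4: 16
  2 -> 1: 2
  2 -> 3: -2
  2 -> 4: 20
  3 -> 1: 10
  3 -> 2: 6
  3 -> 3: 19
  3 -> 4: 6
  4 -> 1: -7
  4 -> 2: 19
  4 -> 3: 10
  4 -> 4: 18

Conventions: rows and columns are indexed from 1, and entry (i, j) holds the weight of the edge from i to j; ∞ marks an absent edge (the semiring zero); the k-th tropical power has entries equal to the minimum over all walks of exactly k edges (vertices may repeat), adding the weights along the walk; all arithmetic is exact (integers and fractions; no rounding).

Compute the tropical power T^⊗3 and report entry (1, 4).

T^⊗2:
  [-16, -11, -5, 8]
  [-6, -1, 17, 4]
  [-1, 7, 4, 24]
  [-15, -10, 17, 9]
T^⊗3:
  [-24, -19, -13, 0]
  [-14, -9, -3, 10]
  [-9, -4, 5, 10]
  [-23, -18, -12, 1]
Key observation: the optimum is the walk 1->1->1->4, with weight (-8) + (-8) + 16 = 0.
Optimal value attained by: walk 1->1->1->4.
Answer: (T^⊗3)[1][4] = 0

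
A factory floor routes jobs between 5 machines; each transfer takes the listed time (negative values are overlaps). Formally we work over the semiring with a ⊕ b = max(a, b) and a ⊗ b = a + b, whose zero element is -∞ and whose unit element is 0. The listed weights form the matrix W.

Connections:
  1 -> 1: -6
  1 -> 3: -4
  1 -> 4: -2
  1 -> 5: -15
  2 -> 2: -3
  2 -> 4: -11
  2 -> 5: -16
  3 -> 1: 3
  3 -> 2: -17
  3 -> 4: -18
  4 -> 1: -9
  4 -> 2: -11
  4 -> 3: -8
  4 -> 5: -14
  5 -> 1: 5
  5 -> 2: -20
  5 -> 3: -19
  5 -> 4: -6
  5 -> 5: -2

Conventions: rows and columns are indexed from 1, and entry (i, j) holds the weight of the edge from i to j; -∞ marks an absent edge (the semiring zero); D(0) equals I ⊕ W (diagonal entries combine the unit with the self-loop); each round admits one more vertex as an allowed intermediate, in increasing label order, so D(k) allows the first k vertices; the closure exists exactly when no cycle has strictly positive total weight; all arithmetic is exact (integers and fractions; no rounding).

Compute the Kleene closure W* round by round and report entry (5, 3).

D(0):
  [0, -∞, -4, -2, -15]
  [-∞, 0, -∞, -11, -16]
  [3, -17, 0, -18, -∞]
  [-9, -11, -8, 0, -14]
  [5, -20, -19, -6, 0]
D(1):
  [0, -∞, -4, -2, -15]
  [-∞, 0, -∞, -11, -16]
  [3, -17, 0, 1, -12]
  [-9, -11, -8, 0, -14]
  [5, -20, 1, 3, 0]
D(2):
  [0, -∞, -4, -2, -15]
  [-∞, 0, -∞, -11, -16]
  [3, -17, 0, 1, -12]
  [-9, -11, -8, 0, -14]
  [5, -20, 1, 3, 0]
D(3):
  [0, -21, -4, -2, -15]
  [-∞, 0, -∞, -11, -16]
  [3, -17, 0, 1, -12]
  [-5, -11, -8, 0, -14]
  [5, -16, 1, 3, 0]
D(4):
  [0, -13, -4, -2, -15]
  [-16, 0, -19, -11, -16]
  [3, -10, 0, 1, -12]
  [-5, -11, -8, 0, -14]
  [5, -8, 1, 3, 0]
D(5):
  [0, -13, -4, -2, -15]
  [-11, 0, -15, -11, -16]
  [3, -10, 0, 1, -12]
  [-5, -11, -8, 0, -14]
  [5, -8, 1, 3, 0]
Answer: W*[5][3] = 1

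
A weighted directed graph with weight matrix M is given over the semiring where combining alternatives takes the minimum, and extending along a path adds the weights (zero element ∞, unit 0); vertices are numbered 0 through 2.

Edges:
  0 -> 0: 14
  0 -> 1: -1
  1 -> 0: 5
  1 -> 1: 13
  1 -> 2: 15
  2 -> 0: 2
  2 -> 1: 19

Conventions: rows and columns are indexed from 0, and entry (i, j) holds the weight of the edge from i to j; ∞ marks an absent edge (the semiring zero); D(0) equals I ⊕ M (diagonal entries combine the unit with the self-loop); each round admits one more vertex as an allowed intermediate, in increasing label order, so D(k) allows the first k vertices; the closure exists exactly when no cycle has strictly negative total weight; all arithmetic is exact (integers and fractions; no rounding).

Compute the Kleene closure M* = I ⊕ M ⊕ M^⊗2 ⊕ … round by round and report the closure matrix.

D(0):
  [0, -1, ∞]
  [5, 0, 15]
  [2, 19, 0]
D(1):
  [0, -1, ∞]
  [5, 0, 15]
  [2, 1, 0]
D(2):
  [0, -1, 14]
  [5, 0, 15]
  [2, 1, 0]
D(3):
  [0, -1, 14]
  [5, 0, 15]
  [2, 1, 0]
Answer: M* = [[0, -1, 14], [5, 0, 15], [2, 1, 0]]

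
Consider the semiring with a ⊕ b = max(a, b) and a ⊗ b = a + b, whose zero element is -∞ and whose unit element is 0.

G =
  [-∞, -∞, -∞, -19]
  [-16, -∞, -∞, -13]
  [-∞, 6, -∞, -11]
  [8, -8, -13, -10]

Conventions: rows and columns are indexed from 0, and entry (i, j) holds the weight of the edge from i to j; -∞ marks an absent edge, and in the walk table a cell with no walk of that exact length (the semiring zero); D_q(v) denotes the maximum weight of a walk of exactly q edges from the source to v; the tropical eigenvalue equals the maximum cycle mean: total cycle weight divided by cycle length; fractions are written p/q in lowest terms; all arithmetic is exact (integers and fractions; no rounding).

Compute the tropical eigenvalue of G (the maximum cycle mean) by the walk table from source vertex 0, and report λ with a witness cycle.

q=0: [0, -∞, -∞, -∞]
q=1: [-∞, -∞, -∞, -19]
q=2: [-11, -27, -32, -29]
q=3: [-21, -26, -42, -30]
q=4: [-22, -36, -43, -39]
Optimal cycle mean attained by: cycle 0->3->0, total (-19) + 8, length 2.
Answer: λ = -11/2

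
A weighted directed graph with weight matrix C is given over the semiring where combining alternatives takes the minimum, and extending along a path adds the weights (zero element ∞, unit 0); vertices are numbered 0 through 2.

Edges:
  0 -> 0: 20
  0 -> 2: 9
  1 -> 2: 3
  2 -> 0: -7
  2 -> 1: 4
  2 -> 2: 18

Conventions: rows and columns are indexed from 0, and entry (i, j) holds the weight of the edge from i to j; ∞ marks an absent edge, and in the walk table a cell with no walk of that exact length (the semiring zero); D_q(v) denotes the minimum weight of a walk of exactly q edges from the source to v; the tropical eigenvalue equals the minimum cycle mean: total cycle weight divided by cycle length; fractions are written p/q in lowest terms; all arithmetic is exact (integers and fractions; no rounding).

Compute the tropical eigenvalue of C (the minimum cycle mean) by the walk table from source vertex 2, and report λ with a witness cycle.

q=0: [∞, ∞, 0]
q=1: [-7, 4, 18]
q=2: [11, 22, 2]
q=3: [-5, 6, 20]
Optimal cycle mean attained by: cycle 0->2->0, total 9 + (-7), length 2.
Answer: λ = 1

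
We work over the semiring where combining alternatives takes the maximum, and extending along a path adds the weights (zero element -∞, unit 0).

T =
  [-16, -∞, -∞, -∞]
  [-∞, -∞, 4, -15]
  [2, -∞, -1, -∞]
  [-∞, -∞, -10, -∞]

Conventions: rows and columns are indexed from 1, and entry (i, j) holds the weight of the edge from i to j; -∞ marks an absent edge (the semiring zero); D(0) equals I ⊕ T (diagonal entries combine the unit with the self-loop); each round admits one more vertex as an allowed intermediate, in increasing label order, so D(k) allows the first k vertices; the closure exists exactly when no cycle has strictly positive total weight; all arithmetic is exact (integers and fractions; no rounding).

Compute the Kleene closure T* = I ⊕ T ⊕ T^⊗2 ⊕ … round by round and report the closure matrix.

D(0):
  [0, -∞, -∞, -∞]
  [-∞, 0, 4, -15]
  [2, -∞, 0, -∞]
  [-∞, -∞, -10, 0]
D(1):
  [0, -∞, -∞, -∞]
  [-∞, 0, 4, -15]
  [2, -∞, 0, -∞]
  [-∞, -∞, -10, 0]
D(2):
  [0, -∞, -∞, -∞]
  [-∞, 0, 4, -15]
  [2, -∞, 0, -∞]
  [-∞, -∞, -10, 0]
D(3):
  [0, -∞, -∞, -∞]
  [6, 0, 4, -15]
  [2, -∞, 0, -∞]
  [-8, -∞, -10, 0]
D(4):
  [0, -∞, -∞, -∞]
  [6, 0, 4, -15]
  [2, -∞, 0, -∞]
  [-8, -∞, -10, 0]
Answer: T* = [[0, -∞, -∞, -∞], [6, 0, 4, -15], [2, -∞, 0, -∞], [-8, -∞, -10, 0]]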